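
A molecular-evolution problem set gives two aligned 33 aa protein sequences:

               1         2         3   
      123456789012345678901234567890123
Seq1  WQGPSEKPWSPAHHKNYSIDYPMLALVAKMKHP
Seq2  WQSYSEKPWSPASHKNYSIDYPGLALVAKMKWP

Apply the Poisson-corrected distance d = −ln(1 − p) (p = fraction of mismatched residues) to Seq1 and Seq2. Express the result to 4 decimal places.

Mismatches occur at site 3 (G/S), site 4 (P/Y), site 13 (H/S), site 23 (M/G), site 32 (H/W).
p = 5/33 = 0.151515.
d = −ln(1 − 0.151515) = −ln(0.848485) = 0.1643.

0.1643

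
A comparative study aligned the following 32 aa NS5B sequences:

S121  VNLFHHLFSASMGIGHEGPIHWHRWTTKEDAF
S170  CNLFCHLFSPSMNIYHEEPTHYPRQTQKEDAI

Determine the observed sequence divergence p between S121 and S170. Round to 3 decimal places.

0.375

Differing sites — 1:V/C; 5:H/C; 10:A/P; 13:G/N; 15:G/Y; 18:G/E; 20:I/T; 22:W/Y; 23:H/P; 25:W/Q; 27:T/Q; 32:F/I.
There are 12 differences over 32 sites, so p = 12/32 = 0.375.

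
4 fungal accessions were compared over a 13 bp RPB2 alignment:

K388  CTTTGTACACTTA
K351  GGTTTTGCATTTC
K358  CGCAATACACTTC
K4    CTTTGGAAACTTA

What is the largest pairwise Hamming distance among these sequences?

8

Pairwise Hamming distances:
  K388 vs K351: 6
  K388 vs K358: 5
  K388 vs K4: 2
  K351 vs K358: 6
  K351 vs K4: 8
  K358 vs K4: 7
The largest is 8, between K351 and K4.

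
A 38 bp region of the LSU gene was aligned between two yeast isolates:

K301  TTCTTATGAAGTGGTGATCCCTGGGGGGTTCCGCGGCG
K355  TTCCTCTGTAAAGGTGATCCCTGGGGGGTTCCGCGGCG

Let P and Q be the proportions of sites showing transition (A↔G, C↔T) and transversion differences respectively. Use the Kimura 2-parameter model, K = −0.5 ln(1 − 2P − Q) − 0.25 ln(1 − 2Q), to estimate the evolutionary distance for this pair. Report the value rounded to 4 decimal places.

Differing sites — 4:T/C (Ti); 6:A/C (Tv); 9:A/T (Tv); 11:G/A (Ti); 12:T/A (Tv).
Of the 5 differences, 2 transitions and 3 transversions over 38 sites: P = 2/38 = 0.052632, Q = 3/38 = 0.078947.
d = −0.5·ln(0.815789) − 0.25·ln(0.842106) = −0.5·(-0.203600) − 0.25·(-0.171849) = 0.1448.

0.1448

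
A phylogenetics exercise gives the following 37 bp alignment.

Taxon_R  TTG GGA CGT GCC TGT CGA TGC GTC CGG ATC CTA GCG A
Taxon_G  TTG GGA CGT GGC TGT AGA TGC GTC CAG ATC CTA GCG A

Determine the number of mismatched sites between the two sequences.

3

Differing sites — 11:C/G; 16:C/A; 26:G/A.
That gives 3 mismatches out of 37 aligned sites, so the Hamming distance is 3.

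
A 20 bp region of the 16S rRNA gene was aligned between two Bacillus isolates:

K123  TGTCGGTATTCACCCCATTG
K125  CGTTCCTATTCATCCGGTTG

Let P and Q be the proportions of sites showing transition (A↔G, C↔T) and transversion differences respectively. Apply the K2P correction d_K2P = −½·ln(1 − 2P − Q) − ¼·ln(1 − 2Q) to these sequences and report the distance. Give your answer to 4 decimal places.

0.4884

Mismatches occur at site 1 (T↔C, transition), site 4 (C↔T, transition), site 5 (G↔C, transversion), site 6 (G↔C, transversion), site 13 (C↔T, transition), site 16 (C↔G, transversion), site 17 (A↔G, transition).
Of the 7 differences, 4 transitions and 3 transversions over 20 sites: P = 4/20 = 0.200000, Q = 3/20 = 0.150000.
d = −0.5·ln(0.450000) − 0.25·ln(0.700000) = −0.5·(-0.798508) − 0.25·(-0.356675) = 0.4884.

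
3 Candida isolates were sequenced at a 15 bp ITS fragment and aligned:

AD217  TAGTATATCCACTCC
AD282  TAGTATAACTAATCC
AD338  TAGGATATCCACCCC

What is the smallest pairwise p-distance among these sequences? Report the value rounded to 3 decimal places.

0.133

Pairwise Hamming distances:
  AD217 vs AD282: 3
  AD217 vs AD338: 2
  AD282 vs AD338: 5
The smallest is 2 mismatches, between AD217 and AD338; p = 2/15 = 0.133.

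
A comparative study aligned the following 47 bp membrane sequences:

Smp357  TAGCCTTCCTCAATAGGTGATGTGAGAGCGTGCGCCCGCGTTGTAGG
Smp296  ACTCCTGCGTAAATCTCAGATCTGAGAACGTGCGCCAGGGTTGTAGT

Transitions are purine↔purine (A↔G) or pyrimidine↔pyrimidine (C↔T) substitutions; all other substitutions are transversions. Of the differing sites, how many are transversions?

14

Differing sites — 1:T/A (Tv); 2:A/C (Tv); 3:G/T (Tv); 7:T/G (Tv); 9:C/G (Tv); 11:C/A (Tv); 15:A/C (Tv); 16:G/T (Tv); 17:G/C (Tv); 18:T/A (Tv); 22:G/C (Tv); 28:G/A (Ti); 37:C/A (Tv); 39:C/G (Tv); 47:G/T (Tv).
Of the 15 differences, 1 transition and 14 transversions, so the answer is 14.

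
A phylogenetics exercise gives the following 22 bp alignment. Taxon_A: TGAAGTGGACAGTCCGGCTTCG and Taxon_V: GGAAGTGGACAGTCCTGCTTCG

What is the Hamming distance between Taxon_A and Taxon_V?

2

The sequences differ at positions 1 (T/G), 16 (G/T).
That gives 2 mismatches out of 22 aligned sites, so the Hamming distance is 2.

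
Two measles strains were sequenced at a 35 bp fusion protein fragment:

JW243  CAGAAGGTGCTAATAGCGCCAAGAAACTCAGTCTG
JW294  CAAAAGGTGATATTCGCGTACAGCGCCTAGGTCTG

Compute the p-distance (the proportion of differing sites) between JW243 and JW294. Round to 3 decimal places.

Differing sites — 3:G/A; 10:C/A; 13:A/T; 15:A/C; 19:C/T; 20:C/A; 21:A/C; 24:A/C; 25:A/G; 26:A/C; 29:C/A; 30:A/G.
There are 12 differences over 35 sites, so p = 12/35 = 0.343.

0.343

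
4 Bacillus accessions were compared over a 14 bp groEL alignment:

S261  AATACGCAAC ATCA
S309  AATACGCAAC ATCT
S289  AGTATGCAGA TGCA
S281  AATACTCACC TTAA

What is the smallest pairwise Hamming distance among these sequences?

Pairwise Hamming distances:
  S261 vs S309: 1
  S261 vs S289: 6
  S261 vs S281: 4
  S309 vs S289: 7
  S309 vs S281: 5
  S289 vs S281: 7
The smallest is 1, between S261 and S309.

1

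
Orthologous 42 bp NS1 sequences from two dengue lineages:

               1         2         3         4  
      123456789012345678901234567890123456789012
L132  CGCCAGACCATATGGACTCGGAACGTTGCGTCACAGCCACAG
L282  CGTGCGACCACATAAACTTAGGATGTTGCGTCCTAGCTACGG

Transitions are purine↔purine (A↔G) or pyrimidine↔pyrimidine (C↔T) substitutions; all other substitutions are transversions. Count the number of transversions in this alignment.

3

Differing sites — 3:C/T (Ti); 4:C/G (Tv); 5:A/C (Tv); 11:T/C (Ti); 14:G/A (Ti); 15:G/A (Ti); 19:C/T (Ti); 20:G/A (Ti); 22:A/G (Ti); 24:C/T (Ti); 33:A/C (Tv); 34:C/T (Ti); 38:C/T (Ti); 41:A/G (Ti).
Of the 14 differences, 11 transitions and 3 transversions, so the answer is 3.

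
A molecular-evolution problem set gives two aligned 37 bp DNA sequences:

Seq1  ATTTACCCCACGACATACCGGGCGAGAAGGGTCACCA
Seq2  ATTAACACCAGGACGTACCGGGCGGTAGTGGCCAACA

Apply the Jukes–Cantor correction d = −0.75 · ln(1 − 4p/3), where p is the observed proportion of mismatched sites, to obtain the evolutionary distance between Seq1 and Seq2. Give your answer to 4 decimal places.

Differing sites — 4:T/A; 7:C/A; 11:C/G; 15:A/G; 25:A/G; 26:G/T; 28:A/G; 29:G/T; 32:T/C; 35:C/A.
p = 10/37 = 0.270270.
d = −0.75 · ln(1 − (4/3)·0.270270) = −0.75 · ln(0.639640) = −0.75 · (-0.446850) = 0.3351.

0.3351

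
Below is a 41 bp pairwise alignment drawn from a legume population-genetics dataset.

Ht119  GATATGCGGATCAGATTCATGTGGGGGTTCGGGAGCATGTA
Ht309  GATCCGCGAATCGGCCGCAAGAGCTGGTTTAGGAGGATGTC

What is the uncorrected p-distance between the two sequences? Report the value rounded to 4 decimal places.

0.3659

Mismatches occur at site 4 (A/C), site 5 (T/C), site 9 (G/A), site 13 (A/G), site 15 (A/C), site 16 (T/C), site 17 (T/G), site 20 (T/A), site 22 (T/A), site 24 (G/C), site 25 (G/T), site 30 (C/T), site 31 (G/A), site 36 (C/G), site 41 (A/C).
There are 15 differences over 41 sites, so p = 15/41 = 0.3659.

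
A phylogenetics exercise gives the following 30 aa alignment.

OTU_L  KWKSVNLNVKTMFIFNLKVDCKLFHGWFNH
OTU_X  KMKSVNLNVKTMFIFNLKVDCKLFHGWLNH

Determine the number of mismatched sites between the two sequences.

The sequences differ at positions 2 (W/M), 28 (F/L).
That gives 2 mismatches out of 30 aligned sites, so the Hamming distance is 2.

2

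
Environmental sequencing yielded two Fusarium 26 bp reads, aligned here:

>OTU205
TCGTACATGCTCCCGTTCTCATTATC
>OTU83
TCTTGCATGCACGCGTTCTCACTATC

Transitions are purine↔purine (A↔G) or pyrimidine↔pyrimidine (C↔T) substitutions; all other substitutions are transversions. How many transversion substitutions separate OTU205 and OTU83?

3

Differing sites — 3:G/T (Tv); 5:A/G (Ti); 11:T/A (Tv); 13:C/G (Tv); 22:T/C (Ti).
Of the 5 differences, 2 transitions and 3 transversions, so the answer is 3.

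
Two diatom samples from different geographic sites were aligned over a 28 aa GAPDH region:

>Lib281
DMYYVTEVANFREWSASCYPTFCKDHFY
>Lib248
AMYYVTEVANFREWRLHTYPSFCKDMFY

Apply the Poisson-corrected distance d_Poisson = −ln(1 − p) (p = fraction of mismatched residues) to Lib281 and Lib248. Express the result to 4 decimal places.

Differing sites — 1:D/A; 15:S/R; 16:A/L; 17:S/H; 18:C/T; 21:T/S; 26:H/M.
p = 7/28 = 0.250000.
d = −ln(1 − 0.250000) = −ln(0.750000) = 0.2877.

0.2877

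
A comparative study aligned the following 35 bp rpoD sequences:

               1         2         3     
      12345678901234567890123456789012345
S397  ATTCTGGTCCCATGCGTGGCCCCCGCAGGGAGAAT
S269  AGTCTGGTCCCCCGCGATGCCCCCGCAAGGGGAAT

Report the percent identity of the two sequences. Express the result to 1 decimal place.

80.0%

The sequences differ at positions 2 (T/G), 12 (A/C), 13 (T/C), 17 (T/A), 18 (G/T), 28 (G/A), 31 (A/G).
28 of the 35 sites match, so the percent identity is 28/35 × 100 = 80.0%.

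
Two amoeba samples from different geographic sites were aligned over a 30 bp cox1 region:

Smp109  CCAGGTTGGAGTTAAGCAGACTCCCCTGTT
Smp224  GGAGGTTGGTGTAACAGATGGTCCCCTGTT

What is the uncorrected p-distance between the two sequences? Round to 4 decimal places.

0.3333

Mismatches occur at site 1 (C/G), site 2 (C/G), site 10 (A/T), site 13 (T/A), site 15 (A/C), site 16 (G/A), site 17 (C/G), site 19 (G/T), site 20 (A/G), site 21 (C/G).
There are 10 differences over 30 sites, so p = 10/30 = 0.3333.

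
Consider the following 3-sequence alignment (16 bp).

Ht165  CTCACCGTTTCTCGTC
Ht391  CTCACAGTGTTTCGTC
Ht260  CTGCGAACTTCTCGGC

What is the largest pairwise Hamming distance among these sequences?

8

Pairwise Hamming distances:
  Ht165 vs Ht391: 3
  Ht165 vs Ht260: 7
  Ht391 vs Ht260: 8
The largest is 8, between Ht391 and Ht260.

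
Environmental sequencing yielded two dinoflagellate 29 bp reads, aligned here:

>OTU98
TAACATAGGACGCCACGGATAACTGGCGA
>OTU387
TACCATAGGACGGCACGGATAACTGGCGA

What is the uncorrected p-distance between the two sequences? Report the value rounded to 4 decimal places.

The sequences differ at positions 3 (A/C), 13 (C/G).
There are 2 differences over 29 sites, so p = 2/29 = 0.0690.

0.0690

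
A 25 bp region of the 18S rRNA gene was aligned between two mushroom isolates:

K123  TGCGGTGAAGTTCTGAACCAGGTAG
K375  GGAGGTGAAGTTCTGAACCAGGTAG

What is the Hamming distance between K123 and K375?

The sequences differ at positions 1 (T/G), 3 (C/A).
That gives 2 mismatches out of 25 aligned sites, so the Hamming distance is 2.

2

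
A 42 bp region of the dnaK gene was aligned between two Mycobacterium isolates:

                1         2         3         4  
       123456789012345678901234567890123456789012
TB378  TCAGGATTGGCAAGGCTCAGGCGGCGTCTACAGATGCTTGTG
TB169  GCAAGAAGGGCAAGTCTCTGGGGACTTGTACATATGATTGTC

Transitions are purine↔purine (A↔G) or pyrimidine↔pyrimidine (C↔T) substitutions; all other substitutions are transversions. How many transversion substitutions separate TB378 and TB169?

11

Mismatches occur at site 1 (T→G, transversion), site 4 (G→A, transition), site 7 (T→A, transversion), site 8 (T→G, transversion), site 15 (G→T, transversion), site 19 (A→T, transversion), site 22 (C→G, transversion), site 24 (G→A, transition), site 26 (G→T, transversion), site 28 (C→G, transversion), site 33 (G→T, transversion), site 37 (C→A, transversion), site 42 (G→C, transversion).
Of the 13 differences, 2 transitions and 11 transversions, so the answer is 11.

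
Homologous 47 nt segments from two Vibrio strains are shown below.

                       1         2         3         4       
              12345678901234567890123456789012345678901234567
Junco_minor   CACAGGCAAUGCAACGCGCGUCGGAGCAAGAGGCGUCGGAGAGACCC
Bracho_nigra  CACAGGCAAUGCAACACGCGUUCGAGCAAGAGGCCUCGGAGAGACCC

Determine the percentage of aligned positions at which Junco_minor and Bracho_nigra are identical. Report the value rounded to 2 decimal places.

91.49%

The sequences differ at positions 16 (G/A), 22 (C/U), 23 (G/C), 35 (G/C).
43 of the 47 sites match, so the percent identity is 43/47 × 100 = 91.49%.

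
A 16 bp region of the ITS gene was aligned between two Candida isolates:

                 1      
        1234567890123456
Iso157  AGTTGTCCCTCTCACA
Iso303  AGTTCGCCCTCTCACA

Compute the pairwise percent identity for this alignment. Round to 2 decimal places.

Mismatches occur at site 5 (G/C), site 6 (T/G).
14 of the 16 sites match, so the percent identity is 14/16 × 100 = 87.50%.

87.50%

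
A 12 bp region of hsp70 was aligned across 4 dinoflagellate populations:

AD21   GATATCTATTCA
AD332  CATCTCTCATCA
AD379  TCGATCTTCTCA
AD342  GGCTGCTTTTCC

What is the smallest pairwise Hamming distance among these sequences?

Pairwise Hamming distances:
  AD21 vs AD332: 4
  AD21 vs AD379: 5
  AD21 vs AD342: 6
  AD332 vs AD379: 6
  AD332 vs AD342: 8
  AD379 vs AD342: 7
The smallest is 4, between AD21 and AD332.

4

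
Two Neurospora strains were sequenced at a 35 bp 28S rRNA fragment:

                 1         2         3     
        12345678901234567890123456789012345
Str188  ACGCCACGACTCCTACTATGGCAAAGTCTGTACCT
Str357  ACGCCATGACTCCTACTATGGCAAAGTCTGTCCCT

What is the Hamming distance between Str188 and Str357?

The sequences differ at positions 7 (C/T), 32 (A/C).
That gives 2 mismatches out of 35 aligned sites, so the Hamming distance is 2.

2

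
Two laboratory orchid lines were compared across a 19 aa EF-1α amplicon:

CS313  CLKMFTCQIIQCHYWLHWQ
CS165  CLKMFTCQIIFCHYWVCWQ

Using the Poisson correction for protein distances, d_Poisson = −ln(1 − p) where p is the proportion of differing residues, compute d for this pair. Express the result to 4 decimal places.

Differing sites — 11:Q/F; 16:L/V; 17:H/C.
p = 3/19 = 0.157895.
d = −ln(1 − 0.157895) = −ln(0.842105) = 0.1719.

0.1719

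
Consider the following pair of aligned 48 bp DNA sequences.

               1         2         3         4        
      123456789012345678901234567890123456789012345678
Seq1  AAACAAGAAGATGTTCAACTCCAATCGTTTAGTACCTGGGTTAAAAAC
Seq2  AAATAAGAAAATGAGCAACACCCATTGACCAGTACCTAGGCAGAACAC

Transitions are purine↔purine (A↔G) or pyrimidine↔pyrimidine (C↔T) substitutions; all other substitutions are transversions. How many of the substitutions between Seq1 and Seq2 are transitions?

The sequences differ at positions 4 (C/T, transition), 10 (G/A, transition), 14 (T/A, transversion), 15 (T/G, transversion), 20 (T/A, transversion), 23 (A/C, transversion), 26 (C/T, transition), 28 (T/A, transversion), 29 (T/C, transition), 30 (T/C, transition), 38 (G/A, transition), 41 (T/C, transition), 42 (T/A, transversion), 43 (A/G, transition), 46 (A/C, transversion).
Of the 15 differences, 8 transitions and 7 transversions, so the answer is 8.

8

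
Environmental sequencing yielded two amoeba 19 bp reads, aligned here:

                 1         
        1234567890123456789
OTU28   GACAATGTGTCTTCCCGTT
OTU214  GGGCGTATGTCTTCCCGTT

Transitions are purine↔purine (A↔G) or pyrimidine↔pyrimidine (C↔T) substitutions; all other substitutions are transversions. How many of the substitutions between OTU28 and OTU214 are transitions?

The sequences differ at positions 2 (A/G, transition), 3 (C/G, transversion), 4 (A/C, transversion), 5 (A/G, transition), 7 (G/A, transition).
Of the 5 differences, 3 transitions and 2 transversions, so the answer is 3.

3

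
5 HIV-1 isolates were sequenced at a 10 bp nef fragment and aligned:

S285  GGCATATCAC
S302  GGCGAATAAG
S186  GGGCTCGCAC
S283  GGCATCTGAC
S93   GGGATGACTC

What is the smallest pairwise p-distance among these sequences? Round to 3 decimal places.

Pairwise Hamming distances:
  S285 vs S302: 4
  S285 vs S186: 4
  S285 vs S283: 2
  S285 vs S93: 4
  S302 vs S186: 7
  S302 vs S283: 5
  S302 vs S93: 8
  S186 vs S283: 4
  S186 vs S93: 4
  S283 vs S93: 5
The smallest is 2 mismatches, between S285 and S283; p = 2/10 = 0.200.

0.200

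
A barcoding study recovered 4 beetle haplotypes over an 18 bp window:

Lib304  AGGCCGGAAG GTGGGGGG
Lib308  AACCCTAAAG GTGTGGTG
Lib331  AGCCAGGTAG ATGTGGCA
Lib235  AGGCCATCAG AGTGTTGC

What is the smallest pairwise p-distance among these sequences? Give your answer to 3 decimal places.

Pairwise Hamming distances:
  Lib304 vs Lib308: 6
  Lib304 vs Lib331: 7
  Lib304 vs Lib235: 9
  Lib308 vs Lib331: 8
  Lib308 vs Lib235: 13
  Lib331 vs Lib235: 12
The smallest is 6 mismatches, between Lib304 and Lib308; p = 6/18 = 0.333.

0.333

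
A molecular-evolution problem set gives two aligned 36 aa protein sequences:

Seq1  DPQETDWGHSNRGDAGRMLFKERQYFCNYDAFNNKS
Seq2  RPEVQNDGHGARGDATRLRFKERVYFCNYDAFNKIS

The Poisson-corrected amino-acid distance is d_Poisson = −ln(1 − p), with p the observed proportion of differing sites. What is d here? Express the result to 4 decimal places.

0.4925

The sequences differ at positions 1 (D/R), 3 (Q/E), 4 (E/V), 5 (T/Q), 6 (D/N), 7 (W/D), 10 (S/G), 11 (N/A), 16 (G/T), 18 (M/L), 19 (L/R), 24 (Q/V), 34 (N/K), 35 (K/I).
p = 14/36 = 0.388889.
d = −ln(1 − 0.388889) = −ln(0.611111) = 0.4925.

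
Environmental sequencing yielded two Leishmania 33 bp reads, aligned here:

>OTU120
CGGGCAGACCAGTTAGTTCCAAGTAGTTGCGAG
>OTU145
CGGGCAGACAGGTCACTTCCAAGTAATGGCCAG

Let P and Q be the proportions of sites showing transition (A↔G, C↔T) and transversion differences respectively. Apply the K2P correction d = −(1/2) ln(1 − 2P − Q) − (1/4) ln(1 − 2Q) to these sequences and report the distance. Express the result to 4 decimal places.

0.2499

Differing sites — 10:C/A (Tv); 11:A/G (Ti); 14:T/C (Ti); 16:G/C (Tv); 26:G/A (Ti); 28:T/G (Tv); 31:G/C (Tv).
Of the 7 differences, 3 transitions and 4 transversions over 33 sites: P = 3/33 = 0.090909, Q = 4/33 = 0.121212.
d = −0.5·ln(0.696970) − 0.25·ln(0.757576) = −0.5·(-0.361013) − 0.25·(-0.277631) = 0.2499.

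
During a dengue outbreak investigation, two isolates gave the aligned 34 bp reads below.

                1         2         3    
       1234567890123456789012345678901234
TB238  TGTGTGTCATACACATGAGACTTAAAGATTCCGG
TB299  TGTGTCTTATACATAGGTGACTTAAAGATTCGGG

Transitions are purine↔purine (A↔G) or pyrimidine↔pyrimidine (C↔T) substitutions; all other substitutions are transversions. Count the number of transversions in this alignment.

Mismatches occur at site 6 (G/C, transversion), site 8 (C/T, transition), site 14 (C/T, transition), site 16 (T/G, transversion), site 18 (A/T, transversion), site 32 (C/G, transversion).
Of the 6 differences, 2 transitions and 4 transversions, so the answer is 4.

4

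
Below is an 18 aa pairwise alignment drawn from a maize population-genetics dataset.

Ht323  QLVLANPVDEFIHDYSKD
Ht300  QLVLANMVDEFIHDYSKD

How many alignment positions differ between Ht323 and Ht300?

Differing sites — 7:P/M.
That gives 1 mismatch out of 18 aligned sites, so the Hamming distance is 1.

1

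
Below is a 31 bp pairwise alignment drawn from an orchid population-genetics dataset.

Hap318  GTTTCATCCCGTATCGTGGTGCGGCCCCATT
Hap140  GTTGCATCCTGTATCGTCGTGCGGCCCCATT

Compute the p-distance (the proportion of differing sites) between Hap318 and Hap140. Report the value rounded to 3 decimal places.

0.097

Differing sites — 4:T/G; 10:C/T; 18:G/C.
There are 3 differences over 31 sites, so p = 3/31 = 0.097.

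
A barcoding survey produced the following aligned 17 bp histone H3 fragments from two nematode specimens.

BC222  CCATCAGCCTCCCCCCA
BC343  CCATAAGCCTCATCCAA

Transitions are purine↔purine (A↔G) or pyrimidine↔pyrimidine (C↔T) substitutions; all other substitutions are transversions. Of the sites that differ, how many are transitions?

1

Differing sites — 5:C/A (Tv); 12:C/A (Tv); 13:C/T (Ti); 16:C/A (Tv).
Of the 4 differences, 1 transition and 3 transversions, so the answer is 1.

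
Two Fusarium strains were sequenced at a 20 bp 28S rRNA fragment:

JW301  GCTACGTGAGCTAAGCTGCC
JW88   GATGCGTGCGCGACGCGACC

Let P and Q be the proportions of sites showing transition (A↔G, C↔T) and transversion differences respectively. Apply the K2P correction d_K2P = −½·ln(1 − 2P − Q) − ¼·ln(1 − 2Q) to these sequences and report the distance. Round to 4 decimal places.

Mismatches occur at site 2 (C↔A, transversion), site 4 (A↔G, transition), site 9 (A↔C, transversion), site 12 (T↔G, transversion), site 14 (A↔C, transversion), site 17 (T↔G, transversion), site 18 (G↔A, transition).
Of the 7 differences, 2 transitions and 5 transversions over 20 sites: P = 2/20 = 0.100000, Q = 5/20 = 0.250000.
d = −0.5·ln(0.550000) − 0.25·ln(0.500000) = −0.5·(-0.597837) − 0.25·(-0.693147) = 0.4722.

0.4722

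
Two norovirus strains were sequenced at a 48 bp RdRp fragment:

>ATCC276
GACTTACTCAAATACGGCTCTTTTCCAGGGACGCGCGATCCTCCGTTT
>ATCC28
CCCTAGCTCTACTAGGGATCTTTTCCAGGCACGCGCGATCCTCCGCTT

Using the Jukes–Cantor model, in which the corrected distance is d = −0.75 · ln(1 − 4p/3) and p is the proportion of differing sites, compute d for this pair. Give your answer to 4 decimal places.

Differing sites — 1:G/C; 2:A/C; 5:T/A; 6:A/G; 10:A/T; 12:A/C; 15:C/G; 18:C/A; 30:G/C; 46:T/C.
p = 10/48 = 0.208333.
d = −0.75 · ln(1 − (4/3)·0.208333) = −0.75 · ln(0.722223) = −0.75 · (-0.325421) = 0.2441.

0.2441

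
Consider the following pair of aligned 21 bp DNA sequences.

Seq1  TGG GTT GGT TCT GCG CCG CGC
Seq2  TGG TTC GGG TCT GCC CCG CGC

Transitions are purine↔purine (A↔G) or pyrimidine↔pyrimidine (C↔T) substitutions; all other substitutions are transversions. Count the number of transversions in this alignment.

Mismatches occur at site 4 (G/T, transversion), site 6 (T/C, transition), site 9 (T/G, transversion), site 15 (G/C, transversion).
Of the 4 differences, 1 transition and 3 transversions, so the answer is 3.

3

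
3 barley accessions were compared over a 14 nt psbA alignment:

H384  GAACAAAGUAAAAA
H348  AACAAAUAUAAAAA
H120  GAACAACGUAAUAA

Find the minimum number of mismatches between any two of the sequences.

Pairwise Hamming distances:
  H384 vs H348: 5
  H384 vs H120: 2
  H348 vs H120: 6
The smallest is 2, between H384 and H120.

2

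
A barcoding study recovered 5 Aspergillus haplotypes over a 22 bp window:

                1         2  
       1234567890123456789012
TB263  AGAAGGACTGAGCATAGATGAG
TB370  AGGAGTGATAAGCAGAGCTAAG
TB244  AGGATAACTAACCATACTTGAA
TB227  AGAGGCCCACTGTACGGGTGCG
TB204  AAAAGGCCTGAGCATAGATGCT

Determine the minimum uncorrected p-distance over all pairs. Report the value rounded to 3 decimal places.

Pairwise Hamming distances:
  TB263 vs TB370: 8
  TB263 vs TB244: 8
  TB263 vs TB227: 11
  TB263 vs TB204: 4
  TB370 vs TB244: 10
  TB370 vs TB227: 14
  TB370 vs TB204: 11
  TB244 vs TB227: 16
  TB244 vs TB204: 11
  TB227 vs TB204: 11
The smallest is 4 mismatches, between TB263 and TB204; p = 4/22 = 0.182.

0.182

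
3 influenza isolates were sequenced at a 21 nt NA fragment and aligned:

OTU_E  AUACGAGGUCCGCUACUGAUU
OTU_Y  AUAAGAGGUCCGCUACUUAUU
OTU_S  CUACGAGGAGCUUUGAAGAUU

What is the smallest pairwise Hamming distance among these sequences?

2

Pairwise Hamming distances:
  OTU_E vs OTU_Y: 2
  OTU_E vs OTU_S: 8
  OTU_Y vs OTU_S: 10
The smallest is 2, between OTU_E and OTU_Y.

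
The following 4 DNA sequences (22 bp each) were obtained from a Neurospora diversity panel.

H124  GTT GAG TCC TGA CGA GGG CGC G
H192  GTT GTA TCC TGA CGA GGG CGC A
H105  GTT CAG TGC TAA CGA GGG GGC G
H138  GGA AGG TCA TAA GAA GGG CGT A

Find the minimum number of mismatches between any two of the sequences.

Pairwise Hamming distances:
  H124 vs H192: 3
  H124 vs H105: 4
  H124 vs H138: 10
  H192 vs H105: 7
  H192 vs H138: 10
  H105 vs H138: 11
The smallest is 3, between H124 and H192.

3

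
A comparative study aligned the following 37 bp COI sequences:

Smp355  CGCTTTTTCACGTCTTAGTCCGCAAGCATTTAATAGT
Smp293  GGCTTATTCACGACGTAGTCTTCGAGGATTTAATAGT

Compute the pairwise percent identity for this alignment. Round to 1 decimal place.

The sequences differ at positions 1 (C/G), 6 (T/A), 13 (T/A), 15 (T/G), 21 (C/T), 22 (G/T), 24 (A/G), 27 (C/G).
29 of the 37 sites match, so the percent identity is 29/37 × 100 = 78.4%.

78.4%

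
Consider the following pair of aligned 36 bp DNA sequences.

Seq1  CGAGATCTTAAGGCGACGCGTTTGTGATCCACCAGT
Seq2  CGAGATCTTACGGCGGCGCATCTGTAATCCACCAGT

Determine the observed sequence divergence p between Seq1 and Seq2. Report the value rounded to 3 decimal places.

Differing sites — 11:A/C; 16:A/G; 20:G/A; 22:T/C; 26:G/A.
There are 5 differences over 36 sites, so p = 5/36 = 0.139.

0.139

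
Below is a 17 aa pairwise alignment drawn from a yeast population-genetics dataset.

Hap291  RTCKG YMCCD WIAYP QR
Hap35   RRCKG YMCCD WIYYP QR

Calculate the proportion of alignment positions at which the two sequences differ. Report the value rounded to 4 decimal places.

0.1176

Mismatches occur at site 2 (T/R), site 13 (A/Y).
There are 2 differences over 17 sites, so p = 2/17 = 0.1176.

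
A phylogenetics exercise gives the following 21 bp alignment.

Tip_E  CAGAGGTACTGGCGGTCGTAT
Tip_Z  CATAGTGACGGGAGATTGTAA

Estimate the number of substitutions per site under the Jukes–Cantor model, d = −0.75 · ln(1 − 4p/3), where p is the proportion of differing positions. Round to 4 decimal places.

Mismatches occur at site 3 (G↔T), site 6 (G↔T), site 7 (T↔G), site 10 (T↔G), site 13 (C↔A), site 15 (G↔A), site 17 (C↔T), site 21 (T↔A).
p = 8/21 = 0.380952.
d = −0.75 · ln(1 − (4/3)·0.380952) = −0.75 · ln(0.492064) = −0.75 · (-0.709146) = 0.5319.

0.5319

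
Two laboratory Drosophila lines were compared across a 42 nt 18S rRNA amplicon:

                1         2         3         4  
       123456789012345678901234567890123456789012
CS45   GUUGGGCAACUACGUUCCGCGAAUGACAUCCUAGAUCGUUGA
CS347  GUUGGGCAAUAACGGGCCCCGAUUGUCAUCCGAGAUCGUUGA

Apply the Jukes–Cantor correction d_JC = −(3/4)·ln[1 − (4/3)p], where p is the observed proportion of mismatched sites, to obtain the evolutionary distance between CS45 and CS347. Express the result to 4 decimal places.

Differing sites — 10:C/U; 11:U/A; 15:U/G; 16:U/G; 19:G/C; 23:A/U; 26:A/U; 32:U/G.
p = 8/42 = 0.190476.
d = −0.75 · ln(1 − (4/3)·0.190476) = −0.75 · ln(0.746032) = −0.75 · (-0.292987) = 0.2197.

0.2197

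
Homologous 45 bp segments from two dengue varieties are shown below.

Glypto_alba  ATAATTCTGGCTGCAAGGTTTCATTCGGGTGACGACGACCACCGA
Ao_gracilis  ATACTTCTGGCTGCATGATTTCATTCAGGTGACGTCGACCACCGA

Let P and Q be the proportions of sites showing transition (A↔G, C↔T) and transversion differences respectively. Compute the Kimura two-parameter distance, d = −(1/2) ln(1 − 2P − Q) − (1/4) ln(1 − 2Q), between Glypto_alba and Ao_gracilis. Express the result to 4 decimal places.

0.1203

Mismatches occur at site 4 (A/C, transversion), site 16 (A/T, transversion), site 18 (G/A, transition), site 27 (G/A, transition), site 35 (A/T, transversion).
Of the 5 differences, 2 transitions and 3 transversions over 45 sites: P = 2/45 = 0.044444, Q = 3/45 = 0.066667.
d = −0.5·ln(0.844445) − 0.25·ln(0.866666) = −0.5·(-0.169076) − 0.25·(-0.143102) = 0.1203.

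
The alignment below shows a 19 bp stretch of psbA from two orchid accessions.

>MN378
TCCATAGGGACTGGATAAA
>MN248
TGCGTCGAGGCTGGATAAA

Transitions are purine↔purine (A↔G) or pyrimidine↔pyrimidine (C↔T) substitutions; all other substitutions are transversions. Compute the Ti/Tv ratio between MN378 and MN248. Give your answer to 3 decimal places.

The sequences differ at positions 2 (C/G, transversion), 4 (A/G, transition), 6 (A/C, transversion), 8 (G/A, transition), 10 (A/G, transition).
Of the 5 differences, 3 transitions and 2 transversions, so Ti/Tv = 3/2 = 1.500.

1.500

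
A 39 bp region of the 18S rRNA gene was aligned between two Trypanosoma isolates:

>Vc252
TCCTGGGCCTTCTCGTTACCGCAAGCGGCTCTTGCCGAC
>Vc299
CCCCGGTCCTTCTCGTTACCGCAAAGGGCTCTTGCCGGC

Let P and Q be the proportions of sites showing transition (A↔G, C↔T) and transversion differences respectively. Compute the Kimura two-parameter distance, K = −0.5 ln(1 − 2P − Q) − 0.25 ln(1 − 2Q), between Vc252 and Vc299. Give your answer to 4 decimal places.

Differing sites — 1:T/C (Ti); 4:T/C (Ti); 7:G/T (Tv); 25:G/A (Ti); 26:C/G (Tv); 38:A/G (Ti).
Of the 6 differences, 4 transitions and 2 transversions over 39 sites: P = 4/39 = 0.102564, Q = 2/39 = 0.051282.
d = −0.5·ln(0.743590) − 0.25·ln(0.897436) = −0.5·(-0.296265) − 0.25·(-0.108213) = 0.1752.

0.1752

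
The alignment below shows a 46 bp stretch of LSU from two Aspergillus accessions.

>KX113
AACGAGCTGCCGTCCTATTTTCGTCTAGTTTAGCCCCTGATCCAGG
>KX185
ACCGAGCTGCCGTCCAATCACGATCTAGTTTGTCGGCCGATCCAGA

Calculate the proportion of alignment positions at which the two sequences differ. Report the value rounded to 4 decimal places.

0.2826

Mismatches occur at site 2 (A↔C), site 16 (T↔A), site 19 (T↔C), site 20 (T↔A), site 21 (T↔C), site 22 (C↔G), site 23 (G↔A), site 32 (A↔G), site 33 (G↔T), site 35 (C↔G), site 36 (C↔G), site 38 (T↔C), site 46 (G↔A).
There are 13 differences over 46 sites, so p = 13/46 = 0.2826.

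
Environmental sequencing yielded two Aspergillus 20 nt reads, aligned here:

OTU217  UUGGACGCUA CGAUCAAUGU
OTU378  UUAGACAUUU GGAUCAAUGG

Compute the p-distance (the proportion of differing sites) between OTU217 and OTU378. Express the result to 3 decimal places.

0.300

Differing sites — 3:G/A; 7:G/A; 8:C/U; 10:A/U; 11:C/G; 20:U/G.
There are 6 differences over 20 sites, so p = 6/20 = 0.300.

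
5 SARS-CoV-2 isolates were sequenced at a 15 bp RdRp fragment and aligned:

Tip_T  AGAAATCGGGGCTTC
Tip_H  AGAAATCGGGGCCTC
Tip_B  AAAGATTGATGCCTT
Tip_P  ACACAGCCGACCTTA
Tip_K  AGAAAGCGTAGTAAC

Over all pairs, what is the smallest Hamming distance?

1

Pairwise Hamming distances:
  Tip_T vs Tip_H: 1
  Tip_T vs Tip_B: 7
  Tip_T vs Tip_P: 7
  Tip_T vs Tip_K: 6
  Tip_H vs Tip_B: 6
  Tip_H vs Tip_P: 8
  Tip_H vs Tip_K: 6
  Tip_B vs Tip_P: 10
  Tip_B vs Tip_K: 10
  Tip_P vs Tip_K: 9
The smallest is 1, between Tip_T and Tip_H.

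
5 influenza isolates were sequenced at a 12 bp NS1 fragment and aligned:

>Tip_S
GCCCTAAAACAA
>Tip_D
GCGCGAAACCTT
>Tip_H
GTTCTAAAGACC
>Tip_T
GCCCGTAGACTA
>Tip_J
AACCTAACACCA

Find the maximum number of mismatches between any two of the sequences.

9

Pairwise Hamming distances:
  Tip_S vs Tip_D: 5
  Tip_S vs Tip_H: 6
  Tip_S vs Tip_T: 4
  Tip_S vs Tip_J: 4
  Tip_D vs Tip_H: 7
  Tip_D vs Tip_T: 5
  Tip_D vs Tip_J: 8
  Tip_H vs Tip_T: 9
  Tip_H vs Tip_J: 7
  Tip_T vs Tip_J: 6
The largest is 9, between Tip_H and Tip_T.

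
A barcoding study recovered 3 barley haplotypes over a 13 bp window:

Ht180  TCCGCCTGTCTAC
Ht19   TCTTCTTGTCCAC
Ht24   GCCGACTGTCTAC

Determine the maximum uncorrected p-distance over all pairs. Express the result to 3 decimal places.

0.462

Pairwise Hamming distances:
  Ht180 vs Ht19: 4
  Ht180 vs Ht24: 2
  Ht19 vs Ht24: 6
The largest is 6 mismatches, between Ht19 and Ht24; p = 6/13 = 0.462.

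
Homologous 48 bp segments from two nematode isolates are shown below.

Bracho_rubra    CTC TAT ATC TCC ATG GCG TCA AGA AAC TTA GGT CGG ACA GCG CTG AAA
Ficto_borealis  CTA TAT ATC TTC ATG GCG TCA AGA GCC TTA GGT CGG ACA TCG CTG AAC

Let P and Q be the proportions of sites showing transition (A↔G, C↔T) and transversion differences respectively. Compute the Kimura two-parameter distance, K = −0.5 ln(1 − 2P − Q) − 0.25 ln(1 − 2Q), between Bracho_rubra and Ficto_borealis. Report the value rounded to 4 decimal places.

Differing sites — 3:C/A (Tv); 11:C/T (Ti); 25:A/G (Ti); 26:A/C (Tv); 40:G/T (Tv); 48:A/C (Tv).
Of the 6 differences, 2 transitions and 4 transversions over 48 sites: P = 2/48 = 0.041667, Q = 4/48 = 0.083333.
d = −0.5·ln(0.833333) − 0.25·ln(0.833334) = −0.5·(-0.182322) − 0.25·(-0.182321) = 0.1367.

0.1367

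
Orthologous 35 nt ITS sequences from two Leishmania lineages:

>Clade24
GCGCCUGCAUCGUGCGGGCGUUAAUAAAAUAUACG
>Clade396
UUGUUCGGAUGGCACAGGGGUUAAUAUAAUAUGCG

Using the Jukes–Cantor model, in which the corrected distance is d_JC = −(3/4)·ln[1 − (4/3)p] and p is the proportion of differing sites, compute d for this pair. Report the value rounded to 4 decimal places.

0.5128

Differing sites — 1:G/U; 2:C/U; 4:C/U; 5:C/U; 6:U/C; 8:C/G; 11:C/G; 13:U/C; 14:G/A; 16:G/A; 19:C/G; 27:A/U; 33:A/G.
p = 13/35 = 0.371429.
d = −0.75 · ln(1 − (4/3)·0.371429) = −0.75 · ln(0.504761) = −0.75 · (-0.683670) = 0.5128.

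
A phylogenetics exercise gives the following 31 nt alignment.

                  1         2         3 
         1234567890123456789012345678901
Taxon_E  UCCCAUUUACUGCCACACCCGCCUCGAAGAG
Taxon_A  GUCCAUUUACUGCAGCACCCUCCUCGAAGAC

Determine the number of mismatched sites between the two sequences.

Mismatches occur at site 1 (U↔G), site 2 (C↔U), site 14 (C↔A), site 15 (A↔G), site 21 (G↔U), site 31 (G↔C).
That gives 6 mismatches out of 31 aligned sites, so the Hamming distance is 6.

6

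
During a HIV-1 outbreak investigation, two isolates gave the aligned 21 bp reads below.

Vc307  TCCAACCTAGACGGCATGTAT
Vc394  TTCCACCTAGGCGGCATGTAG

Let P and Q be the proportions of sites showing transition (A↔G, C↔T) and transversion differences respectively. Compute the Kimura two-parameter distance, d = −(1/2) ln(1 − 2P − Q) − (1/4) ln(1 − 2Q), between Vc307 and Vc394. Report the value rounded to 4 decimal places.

0.2211

Differing sites — 2:C/T (Ti); 4:A/C (Tv); 11:A/G (Ti); 21:T/G (Tv).
Of the 4 differences, 2 transitions and 2 transversions over 21 sites: P = 2/21 = 0.095238, Q = 2/21 = 0.095238.
d = −0.5·ln(0.714286) − 0.25·ln(0.809524) = −0.5·(-0.336472) − 0.25·(-0.211309) = 0.2211.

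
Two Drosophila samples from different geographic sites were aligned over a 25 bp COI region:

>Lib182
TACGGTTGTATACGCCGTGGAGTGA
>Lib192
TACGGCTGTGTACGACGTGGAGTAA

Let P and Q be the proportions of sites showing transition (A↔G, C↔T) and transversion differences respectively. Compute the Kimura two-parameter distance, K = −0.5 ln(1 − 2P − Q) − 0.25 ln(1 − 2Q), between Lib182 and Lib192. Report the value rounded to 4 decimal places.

0.1851

The sequences differ at positions 6 (T/C, transition), 10 (A/G, transition), 15 (C/A, transversion), 24 (G/A, transition).
Of the 4 differences, 3 transitions and 1 transversion over 25 sites: P = 3/25 = 0.120000, Q = 1/25 = 0.040000.
d = −0.5·ln(0.720000) − 0.25·ln(0.920000) = −0.5·(-0.328504) − 0.25·(-0.083382) = 0.1851.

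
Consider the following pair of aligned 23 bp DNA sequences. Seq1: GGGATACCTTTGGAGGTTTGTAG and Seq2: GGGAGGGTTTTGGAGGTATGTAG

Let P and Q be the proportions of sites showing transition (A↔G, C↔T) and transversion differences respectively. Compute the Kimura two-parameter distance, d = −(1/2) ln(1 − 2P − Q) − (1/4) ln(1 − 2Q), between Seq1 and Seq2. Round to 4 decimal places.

0.2570

The sequences differ at positions 5 (T/G, transversion), 6 (A/G, transition), 7 (C/G, transversion), 8 (C/T, transition), 18 (T/A, transversion).
Of the 5 differences, 2 transitions and 3 transversions over 23 sites: P = 2/23 = 0.086957, Q = 3/23 = 0.130435.
d = −0.5·ln(0.695651) − 0.25·ln(0.739130) = −0.5·(-0.362907) − 0.25·(-0.302281) = 0.2570.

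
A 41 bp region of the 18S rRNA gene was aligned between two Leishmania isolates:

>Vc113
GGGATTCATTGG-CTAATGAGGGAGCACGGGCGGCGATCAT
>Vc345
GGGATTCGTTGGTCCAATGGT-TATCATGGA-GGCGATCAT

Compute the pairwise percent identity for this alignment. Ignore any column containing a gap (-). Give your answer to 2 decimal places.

78.95%

Excluding the 3 gap columns leaves 38 comparable sites.
The sequences differ at positions 8 (A/G), 15 (T/C), 20 (A/G), 21 (G/T), 23 (G/T), 25 (G/T), 28 (C/T), 31 (G/A).
30 of the 38 comparable sites match, so the percent identity is 30/38 × 100 = 78.95%.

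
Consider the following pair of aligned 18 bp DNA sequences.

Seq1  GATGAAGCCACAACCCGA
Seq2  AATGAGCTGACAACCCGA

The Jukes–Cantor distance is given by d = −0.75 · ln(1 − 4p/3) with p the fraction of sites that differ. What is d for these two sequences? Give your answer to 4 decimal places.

0.3470

Mismatches occur at site 1 (G↔A), site 6 (A↔G), site 7 (G↔C), site 8 (C↔T), site 9 (C↔G).
p = 5/18 = 0.277778.
d = −0.75 · ln(1 − (4/3)·0.277778) = −0.75 · ln(0.629629) = −0.75 · (-0.462625) = 0.3470.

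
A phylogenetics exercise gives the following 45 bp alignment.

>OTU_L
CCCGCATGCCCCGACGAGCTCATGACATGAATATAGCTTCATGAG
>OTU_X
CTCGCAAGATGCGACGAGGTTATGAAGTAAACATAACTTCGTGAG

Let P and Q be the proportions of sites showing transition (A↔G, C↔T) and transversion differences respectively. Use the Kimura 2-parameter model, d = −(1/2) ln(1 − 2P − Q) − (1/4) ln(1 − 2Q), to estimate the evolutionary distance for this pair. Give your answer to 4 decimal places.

Mismatches occur at site 2 (C↔T, transition), site 7 (T↔A, transversion), site 9 (C↔A, transversion), site 10 (C↔T, transition), site 11 (C↔G, transversion), site 19 (C↔G, transversion), site 21 (C↔T, transition), site 26 (C↔A, transversion), site 27 (A↔G, transition), site 29 (G↔A, transition), site 32 (T↔C, transition), site 36 (G↔A, transition), site 41 (A↔G, transition).
Of the 13 differences, 8 transitions and 5 transversions over 45 sites: P = 8/45 = 0.177778, Q = 5/45 = 0.111111.
d = −0.5·ln(0.533333) − 0.25·ln(0.777778) = −0.5·(-0.628609) − 0.25·(-0.251314) = 0.3771.

0.3771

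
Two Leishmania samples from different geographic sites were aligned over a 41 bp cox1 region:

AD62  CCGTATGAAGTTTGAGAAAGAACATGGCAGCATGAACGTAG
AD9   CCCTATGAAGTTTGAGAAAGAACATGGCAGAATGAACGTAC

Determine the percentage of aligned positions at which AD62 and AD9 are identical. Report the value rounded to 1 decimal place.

Differing sites — 3:G/C; 31:C/A; 41:G/C.
38 of the 41 sites match, so the percent identity is 38/41 × 100 = 92.7%.

92.7%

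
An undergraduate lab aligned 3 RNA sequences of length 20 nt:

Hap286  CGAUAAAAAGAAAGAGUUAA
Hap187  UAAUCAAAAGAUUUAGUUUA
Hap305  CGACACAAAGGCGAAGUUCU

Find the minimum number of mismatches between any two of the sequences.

Pairwise Hamming distances:
  Hap286 vs Hap187: 7
  Hap286 vs Hap305: 8
  Hap187 vs Hap305: 11
The smallest is 7, between Hap286 and Hap187.

7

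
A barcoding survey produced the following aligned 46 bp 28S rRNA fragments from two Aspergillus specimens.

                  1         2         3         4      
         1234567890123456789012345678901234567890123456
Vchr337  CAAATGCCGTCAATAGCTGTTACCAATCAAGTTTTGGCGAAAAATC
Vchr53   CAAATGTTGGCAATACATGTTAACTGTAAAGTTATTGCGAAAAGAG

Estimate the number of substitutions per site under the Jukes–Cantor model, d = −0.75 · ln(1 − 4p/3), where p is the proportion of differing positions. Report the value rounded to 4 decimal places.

Mismatches occur at site 7 (C/T), site 8 (C/T), site 10 (T/G), site 16 (G/C), site 17 (C/A), site 23 (C/A), site 25 (A/T), site 26 (A/G), site 28 (C/A), site 34 (T/A), site 36 (G/T), site 44 (A/G), site 45 (T/A), site 46 (C/G).
p = 14/46 = 0.304348.
d = −0.75 · ln(1 − (4/3)·0.304348) = −0.75 · ln(0.594203) = −0.75 · (-0.520534) = 0.3904.

0.3904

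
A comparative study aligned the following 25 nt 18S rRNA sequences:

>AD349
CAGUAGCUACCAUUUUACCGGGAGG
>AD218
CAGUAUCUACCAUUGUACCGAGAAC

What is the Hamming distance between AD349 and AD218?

Mismatches occur at site 6 (G↔U), site 15 (U↔G), site 21 (G↔A), site 24 (G↔A), site 25 (G↔C).
That gives 5 mismatches out of 25 aligned sites, so the Hamming distance is 5.

5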